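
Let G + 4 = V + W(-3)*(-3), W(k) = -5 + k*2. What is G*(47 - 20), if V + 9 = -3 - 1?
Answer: 432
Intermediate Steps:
V = -13 (V = -9 + (-3 - 1) = -9 - 4 = -13)
W(k) = -5 + 2*k
G = 16 (G = -4 + (-13 + (-5 + 2*(-3))*(-3)) = -4 + (-13 + (-5 - 6)*(-3)) = -4 + (-13 - 11*(-3)) = -4 + (-13 + 33) = -4 + 20 = 16)
G*(47 - 20) = 16*(47 - 20) = 16*27 = 432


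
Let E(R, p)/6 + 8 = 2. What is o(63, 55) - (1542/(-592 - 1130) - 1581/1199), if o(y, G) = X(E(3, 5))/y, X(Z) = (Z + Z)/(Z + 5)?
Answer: 3430266/1523929 ≈ 2.2509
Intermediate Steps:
E(R, p) = -36 (E(R, p) = -48 + 6*2 = -48 + 12 = -36)
X(Z) = 2*Z/(5 + Z) (X(Z) = (2*Z)/(5 + Z) = 2*Z/(5 + Z))
o(y, G) = 72/(31*y) (o(y, G) = (2*(-36)/(5 - 36))/y = (2*(-36)/(-31))/y = (2*(-36)*(-1/31))/y = 72/(31*y))
o(63, 55) - (1542/(-592 - 1130) - 1581/1199) = (72/31)/63 - (1542/(-592 - 1130) - 1581/1199) = (72/31)*(1/63) - (1542/(-1722) - 1581*1/1199) = 8/217 - (1542*(-1/1722) - 1581/1199) = 8/217 - (-257/287 - 1581/1199) = 8/217 - 1*(-761890/344113) = 8/217 + 761890/344113 = 3430266/1523929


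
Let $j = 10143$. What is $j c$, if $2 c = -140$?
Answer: $-710010$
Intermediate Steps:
$c = -70$ ($c = \frac{1}{2} \left(-140\right) = -70$)
$j c = 10143 \left(-70\right) = -710010$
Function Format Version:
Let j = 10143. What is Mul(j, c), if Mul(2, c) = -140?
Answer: -710010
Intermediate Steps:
c = -70 (c = Mul(Rational(1, 2), -140) = -70)
Mul(j, c) = Mul(10143, -70) = -710010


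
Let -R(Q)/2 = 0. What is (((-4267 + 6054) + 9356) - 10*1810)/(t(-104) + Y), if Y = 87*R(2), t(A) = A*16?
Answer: 6957/1664 ≈ 4.1809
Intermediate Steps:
R(Q) = 0 (R(Q) = -2*0 = 0)
t(A) = 16*A
Y = 0 (Y = 87*0 = 0)
(((-4267 + 6054) + 9356) - 10*1810)/(t(-104) + Y) = (((-4267 + 6054) + 9356) - 10*1810)/(16*(-104) + 0) = ((1787 + 9356) - 18100)/(-1664 + 0) = (11143 - 18100)/(-1664) = -6957*(-1/1664) = 6957/1664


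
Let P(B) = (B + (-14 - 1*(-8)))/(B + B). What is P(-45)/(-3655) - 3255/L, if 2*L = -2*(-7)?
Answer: -2999251/6450 ≈ -465.00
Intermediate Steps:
P(B) = (-6 + B)/(2*B) (P(B) = (B + (-14 + 8))/((2*B)) = (B - 6)*(1/(2*B)) = (-6 + B)*(1/(2*B)) = (-6 + B)/(2*B))
L = 7 (L = (-2*(-7))/2 = (½)*14 = 7)
P(-45)/(-3655) - 3255/L = ((½)*(-6 - 45)/(-45))/(-3655) - 3255/7 = ((½)*(-1/45)*(-51))*(-1/3655) - 3255*⅐ = (17/30)*(-1/3655) - 465 = -1/6450 - 465 = -2999251/6450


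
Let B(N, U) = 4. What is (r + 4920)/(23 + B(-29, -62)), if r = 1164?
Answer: 676/3 ≈ 225.33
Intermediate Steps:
(r + 4920)/(23 + B(-29, -62)) = (1164 + 4920)/(23 + 4) = 6084/27 = 6084*(1/27) = 676/3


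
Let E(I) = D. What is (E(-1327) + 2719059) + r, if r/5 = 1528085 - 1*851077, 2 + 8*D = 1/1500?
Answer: 73249185001/12000 ≈ 6.1041e+6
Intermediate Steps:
D = -2999/12000 (D = -1/4 + (1/8)/1500 = -1/4 + (1/8)*(1/1500) = -1/4 + 1/12000 = -2999/12000 ≈ -0.24992)
E(I) = -2999/12000
r = 3385040 (r = 5*(1528085 - 1*851077) = 5*(1528085 - 851077) = 5*677008 = 3385040)
(E(-1327) + 2719059) + r = (-2999/12000 + 2719059) + 3385040 = 32628705001/12000 + 3385040 = 73249185001/12000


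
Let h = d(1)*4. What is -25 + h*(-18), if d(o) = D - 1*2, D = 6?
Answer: -313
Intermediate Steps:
d(o) = 4 (d(o) = 6 - 1*2 = 6 - 2 = 4)
h = 16 (h = 4*4 = 16)
-25 + h*(-18) = -25 + 16*(-18) = -25 - 288 = -313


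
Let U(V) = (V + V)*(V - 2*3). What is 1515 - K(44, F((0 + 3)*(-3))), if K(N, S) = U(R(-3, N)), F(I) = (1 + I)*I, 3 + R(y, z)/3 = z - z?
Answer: 1245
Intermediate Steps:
R(y, z) = -9 (R(y, z) = -9 + 3*(z - z) = -9 + 3*0 = -9 + 0 = -9)
U(V) = 2*V*(-6 + V) (U(V) = (2*V)*(V - 6) = (2*V)*(-6 + V) = 2*V*(-6 + V))
F(I) = I*(1 + I)
K(N, S) = 270 (K(N, S) = 2*(-9)*(-6 - 9) = 2*(-9)*(-15) = 270)
1515 - K(44, F((0 + 3)*(-3))) = 1515 - 1*270 = 1515 - 270 = 1245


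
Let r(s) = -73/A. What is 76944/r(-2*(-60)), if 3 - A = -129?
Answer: -10156608/73 ≈ -1.3913e+5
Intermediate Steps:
A = 132 (A = 3 - 1*(-129) = 3 + 129 = 132)
r(s) = -73/132
76944/r(-2*(-60)) = 76944/(-73/132) = 76944*(-132/73) = -10156608/73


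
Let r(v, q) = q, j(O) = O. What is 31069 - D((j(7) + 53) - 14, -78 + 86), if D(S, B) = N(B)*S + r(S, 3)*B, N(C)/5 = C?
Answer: 29205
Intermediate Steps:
N(C) = 5*C
D(S, B) = 3*B + 5*B*S (D(S, B) = (5*B)*S + 3*B = 5*B*S + 3*B = 3*B + 5*B*S)
31069 - D((j(7) + 53) - 14, -78 + 86) = 31069 - (-78 + 86)*(3 + 5*((7 + 53) - 14)) = 31069 - 8*(3 + 5*(60 - 14)) = 31069 - 8*(3 + 5*46) = 31069 - 8*(3 + 230) = 31069 - 8*233 = 31069 - 1*1864 = 31069 - 1864 = 29205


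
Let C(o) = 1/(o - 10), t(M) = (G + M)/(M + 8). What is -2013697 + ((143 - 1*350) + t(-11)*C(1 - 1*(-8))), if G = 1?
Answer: -6041722/3 ≈ -2.0139e+6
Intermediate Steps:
t(M) = (1 + M)/(8 + M) (t(M) = (1 + M)/(M + 8) = (1 + M)/(8 + M))
C(o) = 1/(-10 + o)
-2013697 + ((143 - 1*350) + t(-11)*C(1 - 1*(-8))) = -2013697 + ((143 - 1*350) + ((1 - 11)/(8 - 11))/(-10 + (1 - 1*(-8)))) = -2013697 + ((143 - 350) + (-10/(-3))/(-10 + (1 + 8))) = -2013697 + (-207 + (-1/3*(-10))/(-10 + 9)) = -2013697 + (-207 + (10/3)/(-1)) = -2013697 + (-207 + (10/3)*(-1)) = -2013697 + (-207 - 10/3) = -2013697 - 631/3 = -6041722/3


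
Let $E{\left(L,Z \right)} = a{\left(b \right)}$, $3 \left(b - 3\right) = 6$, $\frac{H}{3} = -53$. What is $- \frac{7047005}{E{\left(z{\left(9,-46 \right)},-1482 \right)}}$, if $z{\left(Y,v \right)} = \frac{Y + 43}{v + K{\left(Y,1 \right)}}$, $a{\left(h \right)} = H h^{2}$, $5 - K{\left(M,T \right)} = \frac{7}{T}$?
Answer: $\frac{1409401}{795} \approx 1772.8$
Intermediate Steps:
$H = -159$ ($H = 3 \left(-53\right) = -159$)
$K{\left(M,T \right)} = 5 - \frac{7}{T}$
$b = 5$ ($b = 3 + \frac{1}{3} \cdot 6 = 3 + 2 = 5$)
$a{\left(h \right)} = - 159 h^{2}$
$z{\left(Y,v \right)} = \frac{43 + Y}{-2 + v}$ ($z{\left(Y,v \right)} = \frac{Y + 43}{v + \left(5 - \frac{7}{1}\right)} = \frac{43 + Y}{v + \left(5 - 7\right)} = \frac{43 + Y}{v - 2} = \frac{43 + Y}{-2 + v}$)
$E{\left(L,Z \right)} = -3975$ ($E{\left(L,Z \right)} = - 159 \cdot 5^{2} = \left(-159\right) 25 = -3975$)
$- \frac{7047005}{E{\left(z{\left(9,-46 \right)},-1482 \right)}} = - \frac{7047005}{-3975} = \left(-7047005\right) \left(- \frac{1}{3975}\right) = \frac{1409401}{795}$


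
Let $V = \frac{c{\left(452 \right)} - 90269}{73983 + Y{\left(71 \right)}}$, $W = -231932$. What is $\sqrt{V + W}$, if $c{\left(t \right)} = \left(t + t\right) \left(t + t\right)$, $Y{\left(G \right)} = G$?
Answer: $\frac{i \sqrt{1271860075524574}}{74054} \approx 481.58 i$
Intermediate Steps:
$c{\left(t \right)} = 4 t^{2}$ ($c{\left(t \right)} = 2 t 2 t = 4 t^{2}$)
$V = \frac{726947}{74054}$ ($V = \frac{4 \cdot 452^{2} - 90269}{73983 + 71} = \frac{4 \cdot 204304 - 90269}{74054} = \left(817216 - 90269\right) \frac{1}{74054} = 726947 \cdot \frac{1}{74054} = \frac{726947}{74054} \approx 9.8164$)
$\sqrt{V + W} = \sqrt{\frac{726947}{74054} - 231932} = \sqrt{- \frac{17174765381}{74054}} = \frac{i \sqrt{1271860075524574}}{74054}$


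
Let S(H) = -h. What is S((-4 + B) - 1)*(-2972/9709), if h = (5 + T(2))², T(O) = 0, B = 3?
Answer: 74300/9709 ≈ 7.6527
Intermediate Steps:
h = 25 (h = (5 + 0)² = 5² = 25)
S(H) = -25 (S(H) = -1*25 = -25)
S((-4 + B) - 1)*(-2972/9709) = -(-74300)/9709 = -25*(-2972/9709) = 74300/9709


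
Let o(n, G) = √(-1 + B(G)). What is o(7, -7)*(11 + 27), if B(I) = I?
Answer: 76*I*√2 ≈ 107.48*I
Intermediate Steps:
o(n, G) = √(-1 + G)
o(7, -7)*(11 + 27) = √(-1 - 7)*(11 + 27) = √(-8)*38 = (2*I*√2)*38 = 76*I*√2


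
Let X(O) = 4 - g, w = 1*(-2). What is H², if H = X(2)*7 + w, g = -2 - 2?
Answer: 2916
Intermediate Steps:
w = -2
g = -4
X(O) = 8 (X(O) = 4 - 1*(-4) = 4 + 4 = 8)
H = 54 (H = 8*7 - 2 = 56 - 2 = 54)
H² = 54² = 2916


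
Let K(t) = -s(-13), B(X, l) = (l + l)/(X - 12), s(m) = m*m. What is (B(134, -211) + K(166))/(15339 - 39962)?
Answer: 10520/1502003 ≈ 0.0070040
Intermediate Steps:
s(m) = m²
B(X, l) = 2*l/(-12 + X) (B(X, l) = (2*l)/(-12 + X) = 2*l/(-12 + X))
K(t) = -169 (K(t) = -1*(-13)² = -1*169 = -169)
(B(134, -211) + K(166))/(15339 - 39962) = (2*(-211)/(-12 + 134) - 169)/(15339 - 39962) = (2*(-211)/122 - 169)/(-24623) = (2*(-211)*(1/122) - 169)*(-1/24623) = (-211/61 - 169)*(-1/24623) = -10520/61*(-1/24623) = 10520/1502003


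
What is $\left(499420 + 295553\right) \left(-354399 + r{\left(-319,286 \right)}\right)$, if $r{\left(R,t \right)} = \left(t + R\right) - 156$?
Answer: $-281887886124$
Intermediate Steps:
$r{\left(R,t \right)} = -156 + R + t$ ($r{\left(R,t \right)} = \left(R + t\right) - 156 = -156 + R + t$)
$\left(499420 + 295553\right) \left(-354399 + r{\left(-319,286 \right)}\right) = \left(499420 + 295553\right) \left(-354399 - 189\right) = 794973 \left(-354399 - 189\right) = 794973 \left(-354588\right) = -281887886124$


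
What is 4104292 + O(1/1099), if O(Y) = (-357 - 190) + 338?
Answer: 4104083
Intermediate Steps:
O(Y) = -209 (O(Y) = -547 + 338 = -209)
4104292 + O(1/1099) = 4104292 - 209 = 4104083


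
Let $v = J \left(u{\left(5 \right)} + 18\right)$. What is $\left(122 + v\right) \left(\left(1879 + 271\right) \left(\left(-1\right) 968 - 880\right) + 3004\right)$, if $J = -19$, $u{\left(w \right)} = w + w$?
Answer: $1627780360$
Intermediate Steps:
$u{\left(w \right)} = 2 w$
$v = -532$ ($v = - 19 \left(2 \cdot 5 + 18\right) = - 19 \left(10 + 18\right) = \left(-19\right) 28 = -532$)
$\left(122 + v\right) \left(\left(1879 + 271\right) \left(\left(-1\right) 968 - 880\right) + 3004\right) = \left(122 - 532\right) \left(\left(1879 + 271\right) \left(\left(-1\right) 968 - 880\right) + 3004\right) = - 410 \left(2150 \left(-968 - 880\right) + 3004\right) = - 410 \left(2150 \left(-1848\right) + 3004\right) = - 410 \left(-3973200 + 3004\right) = \left(-410\right) \left(-3970196\right) = 1627780360$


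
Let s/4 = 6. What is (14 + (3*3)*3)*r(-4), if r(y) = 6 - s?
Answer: -738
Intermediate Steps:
s = 24 (s = 4*6 = 24)
r(y) = -18 (r(y) = 6 - 1*24 = 6 - 24 = -18)
(14 + (3*3)*3)*r(-4) = (14 + (3*3)*3)*(-18) = (14 + 9*3)*(-18) = (14 + 27)*(-18) = 41*(-18) = -738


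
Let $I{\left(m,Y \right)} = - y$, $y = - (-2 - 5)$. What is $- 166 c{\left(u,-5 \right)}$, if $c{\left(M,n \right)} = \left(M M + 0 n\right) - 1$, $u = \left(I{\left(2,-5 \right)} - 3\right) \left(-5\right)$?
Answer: $-414834$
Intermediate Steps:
$y = 7$ ($y = - (-2 - 5) = \left(-1\right) \left(-7\right) = 7$)
$I{\left(m,Y \right)} = -7$ ($I{\left(m,Y \right)} = \left(-1\right) 7 = -7$)
$u = 50$ ($u = \left(-7 - 3\right) \left(-5\right) = \left(-10\right) \left(-5\right) = 50$)
$c{\left(M,n \right)} = -1 + M^{2}$ ($c{\left(M,n \right)} = \left(M^{2} + 0\right) - 1 = M^{2} - 1 = -1 + M^{2}$)
$- 166 c{\left(u,-5 \right)} = - 166 \left(-1 + 50^{2}\right) = - 166 \left(-1 + 2500\right) = \left(-166\right) 2499 = -414834$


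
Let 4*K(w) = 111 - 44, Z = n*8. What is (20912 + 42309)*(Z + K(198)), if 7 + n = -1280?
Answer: -2599457857/4 ≈ -6.4986e+8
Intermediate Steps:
n = -1287 (n = -7 - 1280 = -1287)
Z = -10296 (Z = -1287*8 = -10296)
K(w) = 67/4 (K(w) = (111 - 44)/4 = (¼)*67 = 67/4)
(20912 + 42309)*(Z + K(198)) = (20912 + 42309)*(-10296 + 67/4) = 63221*(-41117/4) = -2599457857/4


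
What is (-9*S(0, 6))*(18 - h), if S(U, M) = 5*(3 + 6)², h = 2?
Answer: -58320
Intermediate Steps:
S(U, M) = 405 (S(U, M) = 5*9² = 5*81 = 405)
(-9*S(0, 6))*(18 - h) = (-9*405)*(18 - 1*2) = -3645*(18 - 2) = -3645*16 = -58320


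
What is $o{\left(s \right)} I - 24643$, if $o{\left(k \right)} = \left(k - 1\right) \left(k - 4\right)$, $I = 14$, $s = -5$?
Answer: $-23887$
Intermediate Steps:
$o{\left(k \right)} = \left(-1 + k\right) \left(-4 + k\right)$
$o{\left(s \right)} I - 24643 = \left(4 + \left(-5\right)^{2} - -25\right) 14 - 24643 = \left(4 + 25 + 25\right) 14 - 24643 = 54 \cdot 14 - 24643 = 756 - 24643 = -23887$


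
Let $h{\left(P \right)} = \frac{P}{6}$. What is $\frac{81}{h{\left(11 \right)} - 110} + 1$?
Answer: $\frac{163}{649} \approx 0.25116$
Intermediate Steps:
$h{\left(P \right)} = \frac{P}{6}$ ($h{\left(P \right)} = P \frac{1}{6} = \frac{P}{6}$)
$\frac{81}{h{\left(11 \right)} - 110} + 1 = \frac{81}{\frac{1}{6} \cdot 11 - 110} + 1 = \frac{81}{\frac{11}{6} - 110} + 1 = \frac{81}{- \frac{649}{6}} + 1 = 81 \left(- \frac{6}{649}\right) + 1 = - \frac{486}{649} + 1 = \frac{163}{649}$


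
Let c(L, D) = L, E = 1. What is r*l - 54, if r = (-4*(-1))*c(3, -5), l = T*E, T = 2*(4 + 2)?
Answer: 90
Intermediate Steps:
T = 12 (T = 2*6 = 12)
l = 12 (l = 12*1 = 12)
r = 12 (r = -4*(-1)*3 = 4*3 = 12)
r*l - 54 = 12*12 - 54 = 144 - 54 = 90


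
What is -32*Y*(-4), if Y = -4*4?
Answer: -2048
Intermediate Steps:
Y = -16
-32*Y*(-4) = -32*(-16)*(-4) = -8*(-64)*(-4) = 512*(-4) = -2048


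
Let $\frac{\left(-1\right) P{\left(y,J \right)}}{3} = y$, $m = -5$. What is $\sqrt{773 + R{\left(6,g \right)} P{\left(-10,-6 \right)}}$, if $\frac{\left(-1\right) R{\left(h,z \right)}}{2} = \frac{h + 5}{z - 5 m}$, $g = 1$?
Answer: $\frac{\sqrt{126347}}{13} \approx 27.343$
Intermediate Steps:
$P{\left(y,J \right)} = - 3 y$
$R{\left(h,z \right)} = - \frac{2 \left(5 + h\right)}{25 + z}$ ($R{\left(h,z \right)} = - 2 \frac{h + 5}{z - -25} = - 2 \frac{5 + h}{z + 25} = - 2 \frac{5 + h}{25 + z} = - \frac{2 \left(5 + h\right)}{25 + z}$)
$\sqrt{773 + R{\left(6,g \right)} P{\left(-10,-6 \right)}} = \sqrt{773 + \frac{2 \left(-5 - 6\right)}{25 + 1} \left(\left(-3\right) \left(-10\right)\right)} = \sqrt{773 + \frac{2 \left(-5 - 6\right)}{26} \cdot 30} = \sqrt{773 + 2 \cdot \frac{1}{26} \left(-11\right) 30} = \sqrt{773 - \frac{330}{13}} = \sqrt{\frac{9719}{13}} = \frac{\sqrt{126347}}{13}$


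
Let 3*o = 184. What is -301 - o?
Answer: -1087/3 ≈ -362.33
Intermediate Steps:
o = 184/3 (o = (⅓)*184 = 184/3 ≈ 61.333)
-301 - o = -301 - 1*184/3 = -301 - 184/3 = -1087/3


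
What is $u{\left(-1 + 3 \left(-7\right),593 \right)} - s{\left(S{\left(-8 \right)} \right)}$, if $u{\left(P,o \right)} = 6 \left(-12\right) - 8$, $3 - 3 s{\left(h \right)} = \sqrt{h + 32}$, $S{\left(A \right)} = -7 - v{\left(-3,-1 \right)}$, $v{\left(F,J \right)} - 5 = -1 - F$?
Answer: $-81 + \sqrt{2} \approx -79.586$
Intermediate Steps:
$v{\left(F,J \right)} = 4 - F$ ($v{\left(F,J \right)} = 5 - \left(1 + F\right) = 4 - F$)
$S{\left(A \right)} = -14$ ($S{\left(A \right)} = -7 - \left(4 - -3\right) = -7 - \left(4 + 3\right) = -7 - 7 = -14$)
$s{\left(h \right)} = 1 - \frac{\sqrt{32 + h}}{3}$ ($s{\left(h \right)} = 1 - \frac{\sqrt{h + 32}}{3} = 1 - \frac{\sqrt{32 + h}}{3}$)
$u{\left(P,o \right)} = -80$ ($u{\left(P,o \right)} = -72 - 8 = -80$)
$u{\left(-1 + 3 \left(-7\right),593 \right)} - s{\left(S{\left(-8 \right)} \right)} = -80 - \left(1 - \frac{\sqrt{32 - 14}}{3}\right) = -80 - \left(1 - \frac{\sqrt{18}}{3}\right) = -80 - \left(1 - \frac{3 \sqrt{2}}{3}\right) = -80 - \left(1 - \sqrt{2}\right) = -81 + \sqrt{2}$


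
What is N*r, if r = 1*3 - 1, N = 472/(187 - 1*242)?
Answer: -944/55 ≈ -17.164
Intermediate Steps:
N = -472/55 (N = 472/(187 - 242) = 472/(-55) = 472*(-1/55) = -472/55 ≈ -8.5818)
r = 2 (r = 3 - 1 = 2)
N*r = -472/55*2 = -944/55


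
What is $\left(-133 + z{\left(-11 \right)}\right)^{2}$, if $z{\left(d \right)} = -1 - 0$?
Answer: $17956$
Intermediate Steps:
$z{\left(d \right)} = -1$ ($z{\left(d \right)} = -1 + 0 = -1$)
$\left(-133 + z{\left(-11 \right)}\right)^{2} = \left(-133 - 1\right)^{2} = \left(-134\right)^{2} = 17956$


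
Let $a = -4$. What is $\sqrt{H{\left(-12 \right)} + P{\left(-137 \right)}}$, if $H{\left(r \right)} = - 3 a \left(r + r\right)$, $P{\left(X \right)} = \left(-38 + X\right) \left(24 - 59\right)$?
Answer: $\sqrt{5837} \approx 76.4$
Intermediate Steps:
$P{\left(X \right)} = 1330 - 35 X$ ($P{\left(X \right)} = \left(-38 + X\right) \left(-35\right) = 1330 - 35 X$)
$H{\left(r \right)} = 24 r$ ($H{\left(r \right)} = \left(-3\right) \left(-4\right) \left(r + r\right) = 12 \cdot 2 r = 24 r$)
$\sqrt{H{\left(-12 \right)} + P{\left(-137 \right)}} = \sqrt{24 \left(-12\right) + \left(1330 - -4795\right)} = \sqrt{-288 + \left(1330 + 4795\right)} = \sqrt{-288 + 6125} = \sqrt{5837}$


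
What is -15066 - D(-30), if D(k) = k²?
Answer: -15966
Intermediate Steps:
-15066 - D(-30) = -15066 - 1*(-30)² = -15066 - 1*900 = -15066 - 900 = -15966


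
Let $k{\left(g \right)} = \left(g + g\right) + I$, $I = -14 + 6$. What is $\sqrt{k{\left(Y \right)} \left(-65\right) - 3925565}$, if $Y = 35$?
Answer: $i \sqrt{3929595} \approx 1982.3 i$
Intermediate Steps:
$I = -8$
$k{\left(g \right)} = -8 + 2 g$ ($k{\left(g \right)} = \left(g + g\right) - 8 = 2 g - 8 = -8 + 2 g$)
$\sqrt{k{\left(Y \right)} \left(-65\right) - 3925565} = \sqrt{\left(-8 + 2 \cdot 35\right) \left(-65\right) - 3925565} = \sqrt{\left(-8 + 70\right) \left(-65\right) - 3925565} = \sqrt{62 \left(-65\right) - 3925565} = \sqrt{-4030 - 3925565} = \sqrt{-3929595} = i \sqrt{3929595}$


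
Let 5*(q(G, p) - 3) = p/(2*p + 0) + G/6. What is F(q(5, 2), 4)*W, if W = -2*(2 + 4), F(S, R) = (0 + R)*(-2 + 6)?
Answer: -192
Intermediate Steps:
q(G, p) = 31/10 + G/30 (q(G, p) = 3 + (p/(2*p + 0) + G/6)/5 = 3 + (p/((2*p)) + G*(1/6))/5 = 3 + (p*(1/(2*p)) + G/6)/5 = 3 + (1/2 + G/6)/5 = 3 + (1/10 + G/30) = 31/10 + G/30)
F(S, R) = 4*R (F(S, R) = R*4 = 4*R)
W = -12 (W = -2*6 = -12)
F(q(5, 2), 4)*W = (4*4)*(-12) = 16*(-12) = -192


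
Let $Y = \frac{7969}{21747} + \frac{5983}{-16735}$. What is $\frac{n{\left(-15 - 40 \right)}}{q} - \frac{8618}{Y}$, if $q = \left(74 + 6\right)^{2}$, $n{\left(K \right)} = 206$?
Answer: $- \frac{5018241169976929}{5198262400} \approx -9.6537 \cdot 10^{5}$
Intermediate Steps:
$q = 6400$ ($q = 80^{2} = 6400$)
$Y = \frac{3248914}{363936045}$ ($Y = 7969 \cdot \frac{1}{21747} + 5983 \left(- \frac{1}{16735}\right) = \frac{7969}{21747} - \frac{5983}{16735} = \frac{3248914}{363936045} \approx 0.0089272$)
$\frac{n{\left(-15 - 40 \right)}}{q} - \frac{8618}{Y} = \frac{206}{6400} - \frac{8618}{\frac{3248914}{363936045}} = 206 \cdot \frac{1}{6400} - \frac{1568200417905}{1624457} = \frac{103}{3200} - \frac{1568200417905}{1624457} = - \frac{5018241169976929}{5198262400}$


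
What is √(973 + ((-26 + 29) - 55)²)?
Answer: √3677 ≈ 60.638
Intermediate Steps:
√(973 + ((-26 + 29) - 55)²) = √(973 + (3 - 55)²) = √(973 + (-52)²) = √(973 + 2704) = √3677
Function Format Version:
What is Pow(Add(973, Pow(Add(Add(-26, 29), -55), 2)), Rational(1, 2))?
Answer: Pow(3677, Rational(1, 2)) ≈ 60.638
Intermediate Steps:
Pow(Add(973, Pow(Add(Add(-26, 29), -55), 2)), Rational(1, 2)) = Pow(Add(973, Pow(Add(3, -55), 2)), Rational(1, 2)) = Pow(Add(973, Pow(-52, 2)), Rational(1, 2)) = Pow(Add(973, 2704), Rational(1, 2)) = Pow(3677, Rational(1, 2))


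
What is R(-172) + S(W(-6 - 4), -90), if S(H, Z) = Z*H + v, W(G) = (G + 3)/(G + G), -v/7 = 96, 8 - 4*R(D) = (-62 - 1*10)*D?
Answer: -7595/2 ≈ -3797.5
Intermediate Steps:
R(D) = 2 + 18*D (R(D) = 2 - (-62 - 1*10)*D/4 = 2 - (-62 - 10)*D/4 = 2 - (-18)*D = 2 + 18*D)
v = -672 (v = -7*96 = -672)
W(G) = (3 + G)/(2*G) (W(G) = (3 + G)/((2*G)) = (3 + G)*(1/(2*G)) = (3 + G)/(2*G))
S(H, Z) = -672 + H*Z (S(H, Z) = Z*H - 672 = H*Z - 672 = -672 + H*Z)
R(-172) + S(W(-6 - 4), -90) = (2 + 18*(-172)) + (-672 + ((3 + (-6 - 4))/(2*(-6 - 4)))*(-90)) = (2 - 3096) + (-672 + ((½)*(3 - 10)/(-10))*(-90)) = -3094 + (-672 + ((½)*(-⅒)*(-7))*(-90)) = -3094 + (-672 + (7/20)*(-90)) = -3094 + (-672 - 63/2) = -3094 - 1407/2 = -7595/2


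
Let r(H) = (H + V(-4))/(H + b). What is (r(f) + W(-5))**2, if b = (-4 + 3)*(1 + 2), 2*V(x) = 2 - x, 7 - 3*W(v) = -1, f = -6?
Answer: 9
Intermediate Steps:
W(v) = 8/3 (W(v) = 7/3 - 1/3*(-1) = 7/3 + 1/3 = 8/3)
V(x) = 1 - x/2 (V(x) = (2 - x)/2 = 1 - x/2)
b = -3 (b = -1*3 = -3)
r(H) = (3 + H)/(-3 + H) (r(H) = (H + (1 - 1/2*(-4)))/(H - 3) = (H + (1 + 2))/(-3 + H) = (H + 3)/(-3 + H) = (3 + H)/(-3 + H))
(r(f) + W(-5))**2 = ((3 - 6)/(-3 - 6) + 8/3)**2 = (-3/(-9) + 8/3)**2 = (-1/9*(-3) + 8/3)**2 = (1/3 + 8/3)**2 = 3**2 = 9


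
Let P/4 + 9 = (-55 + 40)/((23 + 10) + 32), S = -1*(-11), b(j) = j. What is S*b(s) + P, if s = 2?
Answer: -194/13 ≈ -14.923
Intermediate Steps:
S = 11
P = -480/13 (P = -36 + 4*((-55 + 40)/((23 + 10) + 32)) = -36 + 4*(-15/(33 + 32)) = -36 + 4*(-15/65) = -36 + 4*(-15*1/65) = -36 + 4*(-3/13) = -36 - 12/13 = -480/13 ≈ -36.923)
S*b(s) + P = 11*2 - 480/13 = 22 - 480/13 = -194/13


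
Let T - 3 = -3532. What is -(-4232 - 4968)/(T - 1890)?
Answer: -9200/5419 ≈ -1.6977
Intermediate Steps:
T = -3529 (T = 3 - 3532 = -3529)
-(-4232 - 4968)/(T - 1890) = -(-4232 - 4968)/(-3529 - 1890) = -(-9200)/(-5419) = -(-9200)*(-1)/5419 = -1*9200/5419 = -9200/5419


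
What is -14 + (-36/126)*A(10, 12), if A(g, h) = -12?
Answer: -74/7 ≈ -10.571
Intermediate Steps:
-14 + (-36/126)*A(10, 12) = -14 - 36/126*(-12) = -14 - 36*1/126*(-12) = -14 - 2/7*(-12) = -14 + 24/7 = -74/7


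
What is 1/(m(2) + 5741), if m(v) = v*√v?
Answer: 5741/32959073 - 2*√2/32959073 ≈ 0.00017410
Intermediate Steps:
m(v) = v^(3/2)
1/(m(2) + 5741) = 1/(2^(3/2) + 5741) = 1/(2*√2 + 5741) = 1/(5741 + 2*√2)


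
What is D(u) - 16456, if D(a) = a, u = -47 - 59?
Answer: -16562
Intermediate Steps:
u = -106
D(u) - 16456 = -106 - 16456 = -16562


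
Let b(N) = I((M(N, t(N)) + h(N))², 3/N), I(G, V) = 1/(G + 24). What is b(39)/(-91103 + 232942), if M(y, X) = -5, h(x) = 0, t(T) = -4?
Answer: 1/6950111 ≈ 1.4388e-7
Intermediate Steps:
I(G, V) = 1/(24 + G)
b(N) = 1/49 (b(N) = 1/(24 + (-5 + 0)²) = 1/(24 + (-5)²) = 1/(24 + 25) = 1/49)
b(39)/(-91103 + 232942) = 1/(49*(-91103 + 232942)) = (1/49)/141839 = (1/49)*(1/141839) = 1/6950111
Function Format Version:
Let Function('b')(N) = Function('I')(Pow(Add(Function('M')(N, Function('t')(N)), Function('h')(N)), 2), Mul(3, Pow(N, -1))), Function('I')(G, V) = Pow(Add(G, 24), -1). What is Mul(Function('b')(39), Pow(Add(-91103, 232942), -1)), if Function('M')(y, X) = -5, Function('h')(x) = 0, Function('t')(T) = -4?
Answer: Rational(1, 6950111) ≈ 1.4388e-7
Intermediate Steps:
Function('I')(G, V) = Pow(Add(24, G), -1)
Function('b')(N) = Rational(1, 49) (Function('b')(N) = Pow(Add(24, Pow(Add(-5, 0), 2)), -1) = Pow(Add(24, Pow(-5, 2)), -1) = Pow(Add(24, 25), -1) = Pow(49, -1) = Rational(1, 49))
Mul(Function('b')(39), Pow(Add(-91103, 232942), -1)) = Mul(Rational(1, 49), Pow(Add(-91103, 232942), -1)) = Mul(Rational(1, 49), Pow(141839, -1)) = Mul(Rational(1, 49), Rational(1, 141839)) = Rational(1, 6950111)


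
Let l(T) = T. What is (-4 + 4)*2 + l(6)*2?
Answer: 12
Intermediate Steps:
(-4 + 4)*2 + l(6)*2 = (-4 + 4)*2 + 6*2 = 0*2 + 12 = 0 + 12 = 12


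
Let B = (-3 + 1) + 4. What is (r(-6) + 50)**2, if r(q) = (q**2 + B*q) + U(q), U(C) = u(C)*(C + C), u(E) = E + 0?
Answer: 21316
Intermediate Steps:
u(E) = E
U(C) = 2*C**2 (U(C) = C*(C + C) = C*(2*C) = 2*C**2)
B = 2 (B = -2 + 4 = 2)
r(q) = 2*q + 3*q**2 (r(q) = (q**2 + 2*q) + 2*q**2 = 2*q + 3*q**2)
(r(-6) + 50)**2 = (-6*(2 + 3*(-6)) + 50)**2 = (-6*(2 - 18) + 50)**2 = (-6*(-16) + 50)**2 = (96 + 50)**2 = 146**2 = 21316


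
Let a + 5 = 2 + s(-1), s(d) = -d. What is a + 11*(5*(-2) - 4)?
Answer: -156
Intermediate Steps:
a = -2 (a = -5 + (2 - 1*(-1)) = -5 + (2 + 1) = -5 + 3 = -2)
a + 11*(5*(-2) - 4) = -2 + 11*(5*(-2) - 4) = -2 + 11*(-10 - 4) = -2 + 11*(-14) = -2 - 154 = -156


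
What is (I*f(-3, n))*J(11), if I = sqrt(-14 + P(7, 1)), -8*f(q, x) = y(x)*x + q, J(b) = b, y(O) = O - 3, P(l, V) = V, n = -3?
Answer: -165*I*sqrt(13)/8 ≈ -74.365*I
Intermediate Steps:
y(O) = -3 + O
f(q, x) = -q/8 - x*(-3 + x)/8 (f(q, x) = -((-3 + x)*x + q)/8 = -(x*(-3 + x) + q)/8 = -(q + x*(-3 + x))/8 = -q/8 - x*(-3 + x)/8)
I = I*sqrt(13) (I = sqrt(-14 + 1) = sqrt(-13) = I*sqrt(13) ≈ 3.6056*I)
(I*f(-3, n))*J(11) = ((I*sqrt(13))*(-1/8*(-3) - 1/8*(-3)*(-3 - 3)))*11 = ((I*sqrt(13))*(3/8 - 1/8*(-3)*(-6)))*11 = ((I*sqrt(13))*(3/8 - 9/4))*11 = ((I*sqrt(13))*(-15/8))*11 = -15*I*sqrt(13)/8*11 = -165*I*sqrt(13)/8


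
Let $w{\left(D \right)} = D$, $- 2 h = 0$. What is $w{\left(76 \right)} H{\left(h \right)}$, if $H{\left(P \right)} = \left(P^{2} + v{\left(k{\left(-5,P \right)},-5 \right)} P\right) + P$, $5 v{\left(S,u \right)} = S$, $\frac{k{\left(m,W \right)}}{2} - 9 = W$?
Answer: $0$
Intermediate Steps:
$h = 0$ ($h = \left(- \frac{1}{2}\right) 0 = 0$)
$k{\left(m,W \right)} = 18 + 2 W$
$v{\left(S,u \right)} = \frac{S}{5}$
$H{\left(P \right)} = P + P^{2} + P \left(\frac{18}{5} + \frac{2 P}{5}\right)$ ($H{\left(P \right)} = \left(P^{2} + \frac{18 + 2 P}{5} P\right) + P = \left(P^{2} + \left(\frac{18}{5} + \frac{2 P}{5}\right) P\right) + P = \left(P^{2} + P \left(\frac{18}{5} + \frac{2 P}{5}\right)\right) + P = P + P^{2} + P \left(\frac{18}{5} + \frac{2 P}{5}\right)$)
$w{\left(76 \right)} H{\left(h \right)} = 76 \cdot \frac{1}{5} \cdot 0 \left(23 + 7 \cdot 0\right) = 76 \cdot \frac{1}{5} \cdot 0 \left(23 + 0\right) = 76 \cdot \frac{1}{5} \cdot 0 \cdot 23 = 76 \cdot 0 = 0$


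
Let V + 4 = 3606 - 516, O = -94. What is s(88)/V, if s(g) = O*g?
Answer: -4136/1543 ≈ -2.6805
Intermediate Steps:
s(g) = -94*g
V = 3086 (V = -4 + (3606 - 516) = -4 + 3090 = 3086)
s(88)/V = -94*88/3086 = -8272*1/3086 = -4136/1543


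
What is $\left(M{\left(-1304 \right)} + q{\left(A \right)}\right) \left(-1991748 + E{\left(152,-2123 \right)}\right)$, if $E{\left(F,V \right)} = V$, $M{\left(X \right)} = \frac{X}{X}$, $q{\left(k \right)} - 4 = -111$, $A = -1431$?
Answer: $211350326$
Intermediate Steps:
$q{\left(k \right)} = -107$ ($q{\left(k \right)} = 4 - 111 = -107$)
$M{\left(X \right)} = 1$
$\left(M{\left(-1304 \right)} + q{\left(A \right)}\right) \left(-1991748 + E{\left(152,-2123 \right)}\right) = \left(1 - 107\right) \left(-1991748 - 2123\right) = \left(-106\right) \left(-1993871\right) = 211350326$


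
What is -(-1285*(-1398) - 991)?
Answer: -1795439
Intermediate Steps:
-(-1285*(-1398) - 991) = -(1796430 - 991) = -1*1795439 = -1795439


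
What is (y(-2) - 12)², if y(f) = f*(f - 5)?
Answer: 4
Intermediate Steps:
y(f) = f*(-5 + f)
(y(-2) - 12)² = (-2*(-5 - 2) - 12)² = (-2*(-7) - 12)² = (14 - 12)² = 2² = 4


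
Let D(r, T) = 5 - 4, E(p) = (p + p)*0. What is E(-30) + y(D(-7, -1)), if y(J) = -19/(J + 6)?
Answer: -19/7 ≈ -2.7143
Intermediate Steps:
E(p) = 0 (E(p) = (2*p)*0 = 0)
D(r, T) = 1
y(J) = -19/(6 + J)
E(-30) + y(D(-7, -1)) = 0 - 19/(6 + 1) = 0 - 19/7 = -19/7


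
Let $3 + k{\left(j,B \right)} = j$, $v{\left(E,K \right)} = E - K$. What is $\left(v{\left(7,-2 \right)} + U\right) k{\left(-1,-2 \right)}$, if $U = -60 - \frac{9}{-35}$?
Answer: $\frac{7104}{35} \approx 202.97$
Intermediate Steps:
$k{\left(j,B \right)} = -3 + j$
$U = - \frac{2091}{35}$ ($U = -60 - 9 \left(- \frac{1}{35}\right) = -60 - - \frac{9}{35} = -60 + \frac{9}{35} = - \frac{2091}{35} \approx -59.743$)
$\left(v{\left(7,-2 \right)} + U\right) k{\left(-1,-2 \right)} = \left(\left(7 - -2\right) - \frac{2091}{35}\right) \left(-3 - 1\right) = \left(\left(7 + 2\right) - \frac{2091}{35}\right) \left(-4\right) = \left(9 - \frac{2091}{35}\right) \left(-4\right) = \left(- \frac{1776}{35}\right) \left(-4\right) = \frac{7104}{35}$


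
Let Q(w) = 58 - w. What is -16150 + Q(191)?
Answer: -16283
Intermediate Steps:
-16150 + Q(191) = -16150 + (58 - 1*191) = -16150 + (58 - 191) = -16150 - 133 = -16283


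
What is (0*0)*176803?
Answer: 0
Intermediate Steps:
(0*0)*176803 = 0*176803 = 0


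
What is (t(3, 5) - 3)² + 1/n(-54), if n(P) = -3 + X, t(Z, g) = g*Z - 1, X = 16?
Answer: 1574/13 ≈ 121.08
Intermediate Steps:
t(Z, g) = -1 + Z*g (t(Z, g) = Z*g - 1 = -1 + Z*g)
n(P) = 13 (n(P) = -3 + 16 = 13)
(t(3, 5) - 3)² + 1/n(-54) = ((-1 + 3*5) - 3)² + 1/13 = ((-1 + 15) - 3)² + 1/13 = (14 - 3)² + 1/13 = 11² + 1/13 = 121 + 1/13 = 1574/13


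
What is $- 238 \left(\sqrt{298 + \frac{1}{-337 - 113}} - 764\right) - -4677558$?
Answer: $4859390 - \frac{119 \sqrt{268198}}{15} \approx 4.8553 \cdot 10^{6}$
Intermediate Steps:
$- 238 \left(\sqrt{298 + \frac{1}{-337 - 113}} - 764\right) - -4677558 = - 238 \left(\sqrt{298 + \frac{1}{-450}} - 764\right) + 4677558 = - 238 \left(\sqrt{298 - \frac{1}{450}} - 764\right) + 4677558 = - 238 \left(\sqrt{\frac{134099}{450}} - 764\right) + 4677558 = - 238 \left(\frac{\sqrt{268198}}{30} - 764\right) + 4677558 = - 238 \left(-764 + \frac{\sqrt{268198}}{30}\right) + 4677558 = \left(181832 - \frac{119 \sqrt{268198}}{15}\right) + 4677558 = 4859390 - \frac{119 \sqrt{268198}}{15}$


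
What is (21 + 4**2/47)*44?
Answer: 44132/47 ≈ 938.98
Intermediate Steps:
(21 + 4**2/47)*44 = (21 + 16*(1/47))*44 = (21 + 16/47)*44 = (1003/47)*44 = 44132/47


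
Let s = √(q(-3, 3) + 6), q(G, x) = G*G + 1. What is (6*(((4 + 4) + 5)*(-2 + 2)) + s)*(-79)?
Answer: -316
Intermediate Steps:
q(G, x) = 1 + G² (q(G, x) = G² + 1 = 1 + G²)
s = 4 (s = √((1 + (-3)²) + 6) = √((1 + 9) + 6) = √(10 + 6) = √16 = 4)
(6*(((4 + 4) + 5)*(-2 + 2)) + s)*(-79) = (6*(((4 + 4) + 5)*(-2 + 2)) + 4)*(-79) = (6*((8 + 5)*0) + 4)*(-79) = (6*(13*0) + 4)*(-79) = (6*0 + 4)*(-79) = (0 + 4)*(-79) = 4*(-79) = -316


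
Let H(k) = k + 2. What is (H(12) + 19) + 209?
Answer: 242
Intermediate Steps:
H(k) = 2 + k
(H(12) + 19) + 209 = ((2 + 12) + 19) + 209 = (14 + 19) + 209 = 33 + 209 = 242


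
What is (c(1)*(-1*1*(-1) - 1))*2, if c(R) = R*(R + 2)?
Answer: 0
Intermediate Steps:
c(R) = R*(2 + R)
(c(1)*(-1*1*(-1) - 1))*2 = ((1*(2 + 1))*(-1*1*(-1) - 1))*2 = ((1*3)*(-1*(-1) - 1))*2 = (3*(1 - 1))*2 = (3*0)*2 = 0*2 = 0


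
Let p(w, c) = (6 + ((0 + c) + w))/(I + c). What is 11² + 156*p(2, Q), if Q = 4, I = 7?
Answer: 3203/11 ≈ 291.18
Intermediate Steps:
p(w, c) = (6 + c + w)/(7 + c) (p(w, c) = (6 + ((0 + c) + w))/(7 + c) = (6 + (c + w))/(7 + c) = (6 + c + w)/(7 + c))
11² + 156*p(2, Q) = 11² + 156*((6 + 4 + 2)/(7 + 4)) = 121 + 156*(12/11) = 121 + 1872/11 = 3203/11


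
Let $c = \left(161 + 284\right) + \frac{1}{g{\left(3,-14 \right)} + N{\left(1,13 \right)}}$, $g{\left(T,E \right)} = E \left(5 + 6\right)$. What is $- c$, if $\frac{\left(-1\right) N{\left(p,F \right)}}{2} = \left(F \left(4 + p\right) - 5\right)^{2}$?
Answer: $- \frac{3272529}{7354} \approx -445.0$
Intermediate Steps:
$g{\left(T,E \right)} = 11 E$ ($g{\left(T,E \right)} = E 11 = 11 E$)
$N{\left(p,F \right)} = - 2 \left(-5 + F \left(4 + p\right)\right)^{2}$ ($N{\left(p,F \right)} = - 2 \left(F \left(4 + p\right) - 5\right)^{2} = - 2 \left(-5 + F \left(4 + p\right)\right)^{2}$)
$c = \frac{3272529}{7354}$ ($c = \left(161 + 284\right) + \frac{1}{11 \left(-14\right) - 2 \left(-5 + 4 \cdot 13 + 13 \cdot 1\right)^{2}} = 445 + \frac{1}{-154 - 2 \left(-5 + 52 + 13\right)^{2}} = 445 + \frac{1}{-154 - 2 \cdot 60^{2}} = 445 + \frac{1}{-154 - 7200} = 445 + \frac{1}{-7354} = 445 - \frac{1}{7354} = \frac{3272529}{7354} \approx 445.0$)
$- c = \left(-1\right) \frac{3272529}{7354} = - \frac{3272529}{7354}$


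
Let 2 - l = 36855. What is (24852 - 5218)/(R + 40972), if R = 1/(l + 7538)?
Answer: 575570710/1201094179 ≈ 0.47921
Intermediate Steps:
l = -36853 (l = 2 - 1*36855 = 2 - 36855 = -36853)
R = -1/29315 (R = 1/(-36853 + 7538) = 1/(-29315) = -1/29315 ≈ -3.4112e-5)
(24852 - 5218)/(R + 40972) = (24852 - 5218)/(-1/29315 + 40972) = 19634/(1201094179/29315) = 19634*(29315/1201094179) = 575570710/1201094179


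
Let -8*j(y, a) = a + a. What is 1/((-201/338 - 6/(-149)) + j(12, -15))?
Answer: 100724/321873 ≈ 0.31293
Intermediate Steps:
j(y, a) = -a/4 (j(y, a) = -(a + a)/8 = -a/4)
1/((-201/338 - 6/(-149)) + j(12, -15)) = 1/((-201/338 - 6/(-149)) - ¼*(-15)) = 1/((-201*1/338 - 6*(-1/149)) + 15/4) = 1/((-201/338 + 6/149) + 15/4) = 1/(-27921/50362 + 15/4) = 1/(321873/100724) = 100724/321873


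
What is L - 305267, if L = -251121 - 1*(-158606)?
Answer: -397782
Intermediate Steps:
L = -92515 (L = -251121 + 158606 = -92515)
L - 305267 = -92515 - 305267 = -397782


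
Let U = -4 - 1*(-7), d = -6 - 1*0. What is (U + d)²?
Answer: 9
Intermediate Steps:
d = -6 (d = -6 + 0 = -6)
U = 3 (U = -4 + 7 = 3)
(U + d)² = (3 - 6)² = (-3)² = 9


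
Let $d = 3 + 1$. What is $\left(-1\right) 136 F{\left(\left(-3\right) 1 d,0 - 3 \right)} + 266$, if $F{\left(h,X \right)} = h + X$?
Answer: $2306$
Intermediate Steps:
$d = 4$
$F{\left(h,X \right)} = X + h$
$\left(-1\right) 136 F{\left(\left(-3\right) 1 d,0 - 3 \right)} + 266 = \left(-1\right) 136 \left(\left(0 - 3\right) + \left(-3\right) 1 \cdot 4\right) + 266 = - 136 \left(\left(0 - 3\right) - 12\right) + 266 = - 136 \left(-3 - 12\right) + 266 = \left(-136\right) \left(-15\right) + 266 = 2040 + 266 = 2306$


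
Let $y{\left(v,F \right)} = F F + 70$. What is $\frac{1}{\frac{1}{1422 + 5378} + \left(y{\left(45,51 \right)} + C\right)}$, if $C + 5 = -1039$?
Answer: $\frac{6800}{11063601} \approx 0.00061463$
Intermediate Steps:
$y{\left(v,F \right)} = 70 + F^{2}$ ($y{\left(v,F \right)} = F^{2} + 70 = 70 + F^{2}$)
$C = -1044$ ($C = -5 - 1039 = -1044$)
$\frac{1}{\frac{1}{1422 + 5378} + \left(y{\left(45,51 \right)} + C\right)} = \frac{1}{\frac{1}{1422 + 5378} + \left(\left(70 + 51^{2}\right) - 1044\right)} = \frac{1}{\frac{1}{6800} + \left(\left(70 + 2601\right) - 1044\right)} = \frac{1}{\frac{1}{6800} + \left(2671 - 1044\right)} = \frac{1}{\frac{1}{6800} + 1627} = \frac{1}{\frac{11063601}{6800}} = \frac{6800}{11063601}$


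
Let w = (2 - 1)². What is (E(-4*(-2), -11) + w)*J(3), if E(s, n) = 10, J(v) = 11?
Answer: 121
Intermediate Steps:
w = 1 (w = 1² = 1)
(E(-4*(-2), -11) + w)*J(3) = (10 + 1)*11 = 11*11 = 121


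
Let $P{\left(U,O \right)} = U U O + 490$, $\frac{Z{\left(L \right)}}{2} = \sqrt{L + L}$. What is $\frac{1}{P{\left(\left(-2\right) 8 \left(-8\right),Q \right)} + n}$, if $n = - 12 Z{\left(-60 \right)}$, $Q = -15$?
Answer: $\frac{i}{2 \left(- 122635 i + 24 \sqrt{30}\right)} \approx -4.0771 \cdot 10^{-6} + 4.3703 \cdot 10^{-9} i$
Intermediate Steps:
$Z{\left(L \right)} = 2 \sqrt{2} \sqrt{L}$ ($Z{\left(L \right)} = 2 \sqrt{L + L} = 2 \sqrt{2 L} = 2 \sqrt{2} \sqrt{L}$)
$P{\left(U,O \right)} = 490 + O U^{2}$ ($P{\left(U,O \right)} = U^{2} O + 490 = O U^{2} + 490 = 490 + O U^{2}$)
$n = - 48 i \sqrt{30}$ ($n = - 12 \cdot 2 \sqrt{2} \sqrt{-60} = - 12 \cdot 2 \sqrt{2} \cdot 2 i \sqrt{15} = - 12 \cdot 4 i \sqrt{30} = - 48 i \sqrt{30} \approx - 262.91 i$)
$\frac{1}{P{\left(\left(-2\right) 8 \left(-8\right),Q \right)} + n} = \frac{1}{\left(490 - 15 \left(\left(-2\right) 8 \left(-8\right)\right)^{2}\right) - 48 i \sqrt{30}} = \frac{1}{\left(490 - 15 \left(\left(-16\right) \left(-8\right)\right)^{2}\right) - 48 i \sqrt{30}} = \frac{1}{\left(490 - 15 \cdot 128^{2}\right) - 48 i \sqrt{30}} = \frac{1}{\left(490 - 245760\right) - 48 i \sqrt{30}} = \frac{1}{-245270 - 48 i \sqrt{30}}$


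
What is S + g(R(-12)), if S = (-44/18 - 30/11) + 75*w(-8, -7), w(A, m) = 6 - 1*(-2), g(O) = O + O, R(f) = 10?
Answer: 60868/99 ≈ 614.83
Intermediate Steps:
g(O) = 2*O
w(A, m) = 8 (w(A, m) = 6 + 2 = 8)
S = 58888/99 (S = (-44/18 - 30/11) + 75*8 = (-44*1/18 - 30*1/11) + 600 = (-22/9 - 30/11) + 600 = -512/99 + 600 = 58888/99 ≈ 594.83)
S + g(R(-12)) = 58888/99 + 2*10 = 58888/99 + 20 = 60868/99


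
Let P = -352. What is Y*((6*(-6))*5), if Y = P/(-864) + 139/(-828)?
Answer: -2975/69 ≈ -43.116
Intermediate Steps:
Y = 595/2484 (Y = -352/(-864) + 139/(-828) = -352*(-1/864) + 139*(-1/828) = 11/27 - 139/828 = 595/2484 ≈ 0.23953)
Y*((6*(-6))*5) = 595*((6*(-6))*5)/2484 = 595*(-36*5)/2484 = (595/2484)*(-180) = -2975/69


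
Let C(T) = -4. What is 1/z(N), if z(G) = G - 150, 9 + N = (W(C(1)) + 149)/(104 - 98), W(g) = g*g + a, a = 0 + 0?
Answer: -2/263 ≈ -0.0076046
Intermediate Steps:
a = 0
W(g) = g² (W(g) = g*g + 0 = g² + 0 = g²)
N = 37/2 (N = -9 + ((-4)² + 149)/(104 - 98) = -9 + (16 + 149)/6 = -9 + 165*(⅙) = -9 + 55/2 = 37/2 ≈ 18.500)
z(G) = -150 + G
1/z(N) = 1/(-150 + 37/2) = 1/(-263/2) = -2/263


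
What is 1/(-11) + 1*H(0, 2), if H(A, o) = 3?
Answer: 32/11 ≈ 2.9091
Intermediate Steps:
1/(-11) + 1*H(0, 2) = 1/(-11) + 1*3 = -1/11 + 3 = 32/11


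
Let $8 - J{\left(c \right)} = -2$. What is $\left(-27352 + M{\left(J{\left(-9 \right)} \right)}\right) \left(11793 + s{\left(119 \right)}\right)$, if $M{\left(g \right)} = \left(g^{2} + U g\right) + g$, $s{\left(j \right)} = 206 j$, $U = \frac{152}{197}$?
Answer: $- \frac{194792646278}{197} \approx -9.8879 \cdot 10^{8}$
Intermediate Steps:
$U = \frac{152}{197}$ ($U = 152 \cdot \frac{1}{197} = \frac{152}{197} \approx 0.77157$)
$J{\left(c \right)} = 10$ ($J{\left(c \right)} = 8 - -2 = 8 + 2 = 10$)
$M{\left(g \right)} = g^{2} + \frac{349 g}{197}$ ($M{\left(g \right)} = \left(g^{2} + \frac{152 g}{197}\right) + g = g^{2} + \frac{349 g}{197}$)
$\left(-27352 + M{\left(J{\left(-9 \right)} \right)}\right) \left(11793 + s{\left(119 \right)}\right) = \left(-27352 + \frac{1}{197} \cdot 10 \left(349 + 197 \cdot 10\right)\right) \left(11793 + 206 \cdot 119\right) = \left(-27352 + \frac{1}{197} \cdot 10 \left(349 + 1970\right)\right) \left(11793 + 24514\right) = \left(-27352 + \frac{1}{197} \cdot 10 \cdot 2319\right) 36307 = \left(-27352 + \frac{23190}{197}\right) 36307 = \left(- \frac{5365154}{197}\right) 36307 = - \frac{194792646278}{197}$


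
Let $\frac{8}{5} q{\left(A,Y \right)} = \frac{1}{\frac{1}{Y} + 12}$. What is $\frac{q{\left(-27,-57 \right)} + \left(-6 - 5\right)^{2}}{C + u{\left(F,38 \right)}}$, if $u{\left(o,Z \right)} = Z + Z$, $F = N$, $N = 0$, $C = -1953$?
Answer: $- \frac{661429}{10255928} \approx -0.064492$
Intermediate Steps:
$q{\left(A,Y \right)} = \frac{5}{8 \left(12 + \frac{1}{Y}\right)}$ ($q{\left(A,Y \right)} = \frac{5}{8 \left(\frac{1}{Y} + 12\right)} = \frac{5}{8 \left(12 + \frac{1}{Y}\right)}$)
$F = 0$
$u{\left(o,Z \right)} = 2 Z$
$\frac{q{\left(-27,-57 \right)} + \left(-6 - 5\right)^{2}}{C + u{\left(F,38 \right)}} = \frac{\frac{5}{8} \left(-57\right) \frac{1}{1 + 12 \left(-57\right)} + \left(-6 - 5\right)^{2}}{-1953 + 2 \cdot 38} = \frac{\frac{5}{8} \left(-57\right) \frac{1}{1 - 684} + \left(-11\right)^{2}}{-1953 + 76} = \frac{\frac{5}{8} \left(-57\right) \frac{1}{-683} + 121}{-1877} = \left(\frac{5}{8} \left(-57\right) \left(- \frac{1}{683}\right) + 121\right) \left(- \frac{1}{1877}\right) = \left(\frac{285}{5464} + 121\right) \left(- \frac{1}{1877}\right) = \frac{661429}{5464} \left(- \frac{1}{1877}\right) = - \frac{661429}{10255928}$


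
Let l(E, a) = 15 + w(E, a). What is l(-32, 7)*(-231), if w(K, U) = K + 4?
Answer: 3003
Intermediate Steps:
w(K, U) = 4 + K
l(E, a) = 19 + E (l(E, a) = 15 + (4 + E) = 19 + E)
l(-32, 7)*(-231) = (19 - 32)*(-231) = -13*(-231) = 3003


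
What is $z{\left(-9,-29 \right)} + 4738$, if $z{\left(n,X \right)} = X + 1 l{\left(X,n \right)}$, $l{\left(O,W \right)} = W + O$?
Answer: $4671$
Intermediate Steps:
$l{\left(O,W \right)} = O + W$
$z{\left(n,X \right)} = n + 2 X$ ($z{\left(n,X \right)} = X + 1 \left(X + n\right) = X + \left(X + n\right) = n + 2 X$)
$z{\left(-9,-29 \right)} + 4738 = \left(-9 + 2 \left(-29\right)\right) + 4738 = \left(-9 - 58\right) + 4738 = -67 + 4738 = 4671$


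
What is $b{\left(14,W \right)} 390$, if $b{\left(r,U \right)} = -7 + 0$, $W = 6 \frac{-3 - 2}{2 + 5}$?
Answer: $-2730$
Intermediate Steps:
$W = - \frac{30}{7}$ ($W = 6 \left(- \frac{5}{7}\right) = - \frac{30}{7} \approx -4.2857$)
$b{\left(r,U \right)} = -7$
$b{\left(14,W \right)} 390 = \left(-7\right) 390 = -2730$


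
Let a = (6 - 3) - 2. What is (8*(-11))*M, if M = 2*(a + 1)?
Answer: -352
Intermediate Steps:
a = 1 (a = 3 - 2 = 1)
M = 4 (M = 2*(1 + 1) = 2*2 = 4)
(8*(-11))*M = (8*(-11))*4 = -88*4 = -352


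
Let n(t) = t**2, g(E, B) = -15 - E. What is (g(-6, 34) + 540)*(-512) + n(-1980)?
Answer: 3648528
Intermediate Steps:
(g(-6, 34) + 540)*(-512) + n(-1980) = ((-15 - 1*(-6)) + 540)*(-512) + (-1980)**2 = ((-15 + 6) + 540)*(-512) + 3920400 = (-9 + 540)*(-512) + 3920400 = 531*(-512) + 3920400 = -271872 + 3920400 = 3648528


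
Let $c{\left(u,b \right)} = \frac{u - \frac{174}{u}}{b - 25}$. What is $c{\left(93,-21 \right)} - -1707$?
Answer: $\frac{2431357}{1426} \approx 1705.0$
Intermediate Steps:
$c{\left(u,b \right)} = \frac{u - \frac{174}{u}}{-25 + b}$
$c{\left(93,-21 \right)} - -1707 = \frac{-174 + 93^{2}}{93 \left(-25 - 21\right)} - -1707 = \frac{-174 + 8649}{93 \left(-46\right)} + 1707 = \frac{1}{93} \left(- \frac{1}{46}\right) 8475 + 1707 = - \frac{2825}{1426} + 1707 = \frac{2431357}{1426}$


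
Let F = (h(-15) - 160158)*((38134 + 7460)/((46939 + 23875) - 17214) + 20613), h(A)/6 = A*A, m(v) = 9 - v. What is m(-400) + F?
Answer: -10966707341497/3350 ≈ -3.2736e+9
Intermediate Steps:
h(A) = 6*A² (h(A) = 6*(A*A) = 6*A²)
F = -10966708711647/3350 (F = (6*(-15)² - 160158)*((38134 + 7460)/((46939 + 23875) - 17214) + 20613) = (6*225 - 160158)*(45594/(70814 - 17214) + 20613) = (1350 - 160158)*(45594/53600 + 20613) = -158808*(45594*(1/53600) + 20613) = -158808*(22797/26800 + 20613) = -158808*552451197/26800 = -10966708711647/3350 ≈ -3.2736e+9)
m(-400) + F = (9 - 1*(-400)) - 10966708711647/3350 = (9 + 400) - 10966708711647/3350 = 409 - 10966708711647/3350 = -10966707341497/3350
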